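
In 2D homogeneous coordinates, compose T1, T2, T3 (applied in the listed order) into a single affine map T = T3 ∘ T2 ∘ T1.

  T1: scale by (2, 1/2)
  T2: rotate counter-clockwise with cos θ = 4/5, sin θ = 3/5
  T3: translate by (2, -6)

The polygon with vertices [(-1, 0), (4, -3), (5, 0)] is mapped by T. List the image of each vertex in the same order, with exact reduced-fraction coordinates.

T1 scale by (2, 1/2): (-1, 0) → (-2, 0); (4, -3) → (8, -3/2); (5, 0) → (10, 0)
T2 rotate counter-clockwise with cos θ = 4/5, sin θ = 3/5: (-2, 0) → (-8/5, -6/5); (8, -3/2) → (73/10, 18/5); (10, 0) → (8, 6)
T3 translate by (2, -6): (-8/5, -6/5) → (2/5, -36/5); (73/10, 18/5) → (93/10, -12/5); (8, 6) → (10, 0)

image vertices: (2/5, -36/5), (93/10, -12/5), (10, 0)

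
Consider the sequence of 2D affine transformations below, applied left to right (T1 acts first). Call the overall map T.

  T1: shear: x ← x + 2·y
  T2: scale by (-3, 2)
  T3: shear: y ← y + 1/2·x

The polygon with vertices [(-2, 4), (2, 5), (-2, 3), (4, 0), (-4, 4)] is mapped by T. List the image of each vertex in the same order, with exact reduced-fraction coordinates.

image vertices: (-18, -1), (-36, -8), (-12, 0), (-12, -6), (-12, 2)

T1 shear: x ← x + 2·y: (-2, 4) → (6, 4); (2, 5) → (12, 5); (-2, 3) → (4, 3); (4, 0) → (4, 0); (-4, 4) → (4, 4)
T2 scale by (-3, 2): (6, 4) → (-18, 8); (12, 5) → (-36, 10); (4, 3) → (-12, 6); (4, 0) → (-12, 0); (4, 4) → (-12, 8)
T3 shear: y ← y + 1/2·x: (-18, 8) → (-18, -1); (-36, 10) → (-36, -8); (-12, 6) → (-12, 0); (-12, 0) → (-12, -6); (-12, 8) → (-12, 2)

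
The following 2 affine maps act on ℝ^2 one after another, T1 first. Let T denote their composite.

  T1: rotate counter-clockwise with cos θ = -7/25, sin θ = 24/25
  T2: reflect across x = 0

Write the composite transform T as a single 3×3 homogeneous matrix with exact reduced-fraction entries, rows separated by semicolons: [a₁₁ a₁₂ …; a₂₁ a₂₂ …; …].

T = [7/25 24/25 0; 24/25 -7/25 0; 0 0 1]

T1 = [-7/25 -24/25 0; 24/25 -7/25 0; 0 0 1]
T2·T1 = [7/25 24/25 0; 24/25 -7/25 0; 0 0 1]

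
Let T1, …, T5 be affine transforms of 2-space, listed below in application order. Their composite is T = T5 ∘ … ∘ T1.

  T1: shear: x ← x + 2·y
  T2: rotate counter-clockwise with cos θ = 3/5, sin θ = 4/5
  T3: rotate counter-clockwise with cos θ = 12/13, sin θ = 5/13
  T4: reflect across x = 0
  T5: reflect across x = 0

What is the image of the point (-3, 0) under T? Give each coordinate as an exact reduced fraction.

T(p) = (-48/65, -189/65)

T1 shear: x ← x + 2·y: (-3, 0) → (-3, 0)
T2 rotate counter-clockwise with cos θ = 3/5, sin θ = 4/5: (-3, 0) → (-9/5, -12/5)
T3 rotate counter-clockwise with cos θ = 12/13, sin θ = 5/13: (-9/5, -12/5) → (-48/65, -189/65)
T4 reflect across x = 0: (-48/65, -189/65) → (48/65, -189/65)
T5 reflect across x = 0: (48/65, -189/65) → (-48/65, -189/65)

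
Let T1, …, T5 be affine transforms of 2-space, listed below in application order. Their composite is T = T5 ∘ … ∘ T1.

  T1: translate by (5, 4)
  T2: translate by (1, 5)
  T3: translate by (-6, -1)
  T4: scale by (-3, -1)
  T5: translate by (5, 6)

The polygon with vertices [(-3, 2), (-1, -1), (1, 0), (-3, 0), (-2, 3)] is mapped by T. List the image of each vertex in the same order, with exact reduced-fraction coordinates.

image vertices: (14, -4), (8, -1), (2, -2), (14, -2), (11, -5)

T1 translate by (5, 4): (-3, 2) → (2, 6); (-1, -1) → (4, 3); (1, 0) → (6, 4); (-3, 0) → (2, 4); (-2, 3) → (3, 7)
T2 translate by (1, 5): (2, 6) → (3, 11); (4, 3) → (5, 8); (6, 4) → (7, 9); (2, 4) → (3, 9); (3, 7) → (4, 12)
T3 translate by (-6, -1): (3, 11) → (-3, 10); (5, 8) → (-1, 7); (7, 9) → (1, 8); (3, 9) → (-3, 8); (4, 12) → (-2, 11)
T4 scale by (-3, -1): (-3, 10) → (9, -10); (-1, 7) → (3, -7); (1, 8) → (-3, -8); (-3, 8) → (9, -8); (-2, 11) → (6, -11)
T5 translate by (5, 6): (9, -10) → (14, -4); (3, -7) → (8, -1); (-3, -8) → (2, -2); (9, -8) → (14, -2); (6, -11) → (11, -5)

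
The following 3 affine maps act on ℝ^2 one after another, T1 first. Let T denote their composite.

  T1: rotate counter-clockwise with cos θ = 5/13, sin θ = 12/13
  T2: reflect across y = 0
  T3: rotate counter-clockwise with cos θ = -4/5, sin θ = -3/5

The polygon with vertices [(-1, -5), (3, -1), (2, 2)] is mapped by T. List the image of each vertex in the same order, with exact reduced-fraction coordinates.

T1 rotate counter-clockwise with cos θ = 5/13, sin θ = 12/13: (-1, -5) → (55/13, -37/13); (3, -1) → (27/13, 31/13); (2, 2) → (-14/13, 34/13)
T2 reflect across y = 0: (55/13, -37/13) → (55/13, 37/13); (27/13, 31/13) → (27/13, -31/13); (-14/13, 34/13) → (-14/13, -34/13)
T3 rotate counter-clockwise with cos θ = -4/5, sin θ = -3/5: (55/13, 37/13) → (-109/65, -313/65); (27/13, -31/13) → (-201/65, 43/65); (-14/13, -34/13) → (-46/65, 178/65)

image vertices: (-109/65, -313/65), (-201/65, 43/65), (-46/65, 178/65)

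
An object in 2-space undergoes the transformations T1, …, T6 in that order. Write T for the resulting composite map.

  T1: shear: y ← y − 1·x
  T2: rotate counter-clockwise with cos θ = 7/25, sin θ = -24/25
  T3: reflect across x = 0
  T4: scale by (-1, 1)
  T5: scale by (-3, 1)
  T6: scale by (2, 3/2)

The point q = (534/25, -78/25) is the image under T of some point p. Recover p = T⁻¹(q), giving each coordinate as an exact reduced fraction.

p = (1, -3)

T1 = [1 0 0; -1 1 0; 0 0 1]
T2·T1 = [-17/25 24/25 0; -31/25 7/25 0; 0 0 1]
T3·…·T1 = [17/25 -24/25 0; -31/25 7/25 0; 0 0 1]
T4·…·T1 = [-17/25 24/25 0; -31/25 7/25 0; 0 0 1]
T5·…·T1 = [51/25 -72/25 0; -31/25 7/25 0; 0 0 1]
T6·…·T1 = [102/25 -144/25 0; -93/50 21/50 0; 0 0 1]
det M = -9; M⁻¹ = [-7/150 -16/25 0; -31/150 -34/75 0; 0 0 1]
M⁻¹ · (534/25, -78/25)ᵀ = (1, -3)ᵀ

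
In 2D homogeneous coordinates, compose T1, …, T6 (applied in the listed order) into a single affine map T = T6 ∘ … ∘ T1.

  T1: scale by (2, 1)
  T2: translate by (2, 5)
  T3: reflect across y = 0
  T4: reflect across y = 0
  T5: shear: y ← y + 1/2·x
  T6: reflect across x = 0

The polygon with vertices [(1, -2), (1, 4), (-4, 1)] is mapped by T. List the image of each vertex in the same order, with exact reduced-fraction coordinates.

image vertices: (-4, 5), (-4, 11), (6, 3)

T1 scale by (2, 1): (1, -2) → (2, -2); (1, 4) → (2, 4); (-4, 1) → (-8, 1)
T2 translate by (2, 5): (2, -2) → (4, 3); (2, 4) → (4, 9); (-8, 1) → (-6, 6)
T3 reflect across y = 0: (4, 3) → (4, -3); (4, 9) → (4, -9); (-6, 6) → (-6, -6)
T4 reflect across y = 0: (4, -3) → (4, 3); (4, -9) → (4, 9); (-6, -6) → (-6, 6)
T5 shear: y ← y + 1/2·x: (4, 3) → (4, 5); (4, 9) → (4, 11); (-6, 6) → (-6, 3)
T6 reflect across x = 0: (4, 5) → (-4, 5); (4, 11) → (-4, 11); (-6, 3) → (6, 3)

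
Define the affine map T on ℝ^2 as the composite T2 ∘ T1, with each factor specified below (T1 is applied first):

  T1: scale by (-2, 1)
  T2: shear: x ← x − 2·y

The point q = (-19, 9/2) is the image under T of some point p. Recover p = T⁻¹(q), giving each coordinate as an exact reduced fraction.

T1 = [-2 0 0; 0 1 0; 0 0 1]
T2·T1 = [-2 -2 0; 0 1 0; 0 0 1]
det M = -2; M⁻¹ = [-1/2 -1 0; 0 1 0; 0 0 1]
M⁻¹ · (-19, 9/2)ᵀ = (5, 9/2)ᵀ

p = (5, 9/2)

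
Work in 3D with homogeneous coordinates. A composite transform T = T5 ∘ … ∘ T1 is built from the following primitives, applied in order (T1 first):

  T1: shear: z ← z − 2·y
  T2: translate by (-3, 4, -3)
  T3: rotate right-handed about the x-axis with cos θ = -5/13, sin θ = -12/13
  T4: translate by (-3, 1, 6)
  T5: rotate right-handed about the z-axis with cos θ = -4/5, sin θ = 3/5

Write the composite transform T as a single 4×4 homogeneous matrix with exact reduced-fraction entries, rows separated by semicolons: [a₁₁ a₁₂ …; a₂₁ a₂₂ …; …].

T1 = [1 0 0 0; 0 1 0 0; 0 -2 1 0; 0 0 0 1]
T2·T1 = [1 0 0 -3; 0 1 0 4; 0 -2 1 -3; 0 0 0 1]
T3·…·T1 = [1 0 0 -3; 0 -29/13 12/13 -56/13; 0 -2/13 -5/13 -33/13; 0 0 0 1]
T4·…·T1 = [1 0 0 -6; 0 -29/13 12/13 -43/13; 0 -2/13 -5/13 45/13; 0 0 0 1]
T5·…·T1 = [-4/5 87/65 -36/65 441/65; 3/5 116/65 -48/65 -62/65; 0 -2/13 -5/13 45/13; 0 0 0 1]

T = [-4/5 87/65 -36/65 441/65; 3/5 116/65 -48/65 -62/65; 0 -2/13 -5/13 45/13; 0 0 0 1]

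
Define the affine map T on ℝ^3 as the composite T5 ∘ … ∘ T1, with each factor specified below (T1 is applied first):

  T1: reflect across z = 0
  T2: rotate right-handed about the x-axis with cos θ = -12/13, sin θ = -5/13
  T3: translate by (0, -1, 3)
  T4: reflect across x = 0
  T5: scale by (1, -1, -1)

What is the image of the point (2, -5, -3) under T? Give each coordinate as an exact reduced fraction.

T1 reflect across z = 0: (2, -5, -3) → (2, -5, 3)
T2 rotate right-handed about the x-axis with cos θ = -12/13, sin θ = -5/13: (2, -5, 3) → (2, 75/13, -11/13)
T3 translate by (0, -1, 3): (2, 75/13, -11/13) → (2, 62/13, 28/13)
T4 reflect across x = 0: (2, 62/13, 28/13) → (-2, 62/13, 28/13)
T5 scale by (1, -1, -1): (-2, 62/13, 28/13) → (-2, -62/13, -28/13)

T(p) = (-2, -62/13, -28/13)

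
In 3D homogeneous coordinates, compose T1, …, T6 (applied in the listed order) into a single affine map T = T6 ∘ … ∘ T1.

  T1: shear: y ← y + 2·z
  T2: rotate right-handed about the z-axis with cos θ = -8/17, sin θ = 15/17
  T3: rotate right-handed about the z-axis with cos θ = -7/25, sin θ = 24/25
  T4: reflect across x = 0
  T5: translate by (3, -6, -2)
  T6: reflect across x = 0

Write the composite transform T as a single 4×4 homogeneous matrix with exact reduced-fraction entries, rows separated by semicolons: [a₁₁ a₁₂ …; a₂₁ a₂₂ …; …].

T1 = [1 0 0 0; 0 1 2 0; 0 0 1 0; 0 0 0 1]
T2·T1 = [-8/17 -15/17 -30/17 0; 15/17 -8/17 -16/17 0; 0 0 1 0; 0 0 0 1]
T3·…·T1 = [-304/425 297/425 594/425 0; -297/425 -304/425 -608/425 0; 0 0 1 0; 0 0 0 1]
T4·…·T1 = [304/425 -297/425 -594/425 0; -297/425 -304/425 -608/425 0; 0 0 1 0; 0 0 0 1]
T5·…·T1 = [304/425 -297/425 -594/425 3; -297/425 -304/425 -608/425 -6; 0 0 1 -2; 0 0 0 1]
T6·…·T1 = [-304/425 297/425 594/425 -3; -297/425 -304/425 -608/425 -6; 0 0 1 -2; 0 0 0 1]

T = [-304/425 297/425 594/425 -3; -297/425 -304/425 -608/425 -6; 0 0 1 -2; 0 0 0 1]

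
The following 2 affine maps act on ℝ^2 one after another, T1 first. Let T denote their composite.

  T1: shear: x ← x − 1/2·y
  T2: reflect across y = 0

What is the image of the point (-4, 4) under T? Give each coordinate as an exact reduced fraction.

T(p) = (-6, -4)

T1 shear: x ← x − 1/2·y: (-4, 4) → (-6, 4)
T2 reflect across y = 0: (-6, 4) → (-6, -4)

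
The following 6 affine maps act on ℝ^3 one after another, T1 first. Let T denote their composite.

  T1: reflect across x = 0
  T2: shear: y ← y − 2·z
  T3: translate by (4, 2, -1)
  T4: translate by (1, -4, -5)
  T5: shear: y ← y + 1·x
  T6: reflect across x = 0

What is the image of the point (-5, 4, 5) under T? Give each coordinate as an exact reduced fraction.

T(p) = (-10, 2, -1)

T1 reflect across x = 0: (-5, 4, 5) → (5, 4, 5)
T2 shear: y ← y − 2·z: (5, 4, 5) → (5, -6, 5)
T3 translate by (4, 2, -1): (5, -6, 5) → (9, -4, 4)
T4 translate by (1, -4, -5): (9, -4, 4) → (10, -8, -1)
T5 shear: y ← y + 1·x: (10, -8, -1) → (10, 2, -1)
T6 reflect across x = 0: (10, 2, -1) → (-10, 2, -1)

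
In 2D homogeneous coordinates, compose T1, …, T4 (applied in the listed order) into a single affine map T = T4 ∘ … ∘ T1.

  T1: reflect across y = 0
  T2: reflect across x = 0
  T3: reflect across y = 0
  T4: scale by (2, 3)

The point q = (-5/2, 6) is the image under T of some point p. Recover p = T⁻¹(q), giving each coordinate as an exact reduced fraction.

T1 = [1 0 0; 0 -1 0; 0 0 1]
T2·T1 = [-1 0 0; 0 -1 0; 0 0 1]
T3·…·T1 = [-1 0 0; 0 1 0; 0 0 1]
T4·…·T1 = [-2 0 0; 0 3 0; 0 0 1]
det M = -6; M⁻¹ = [-1/2 0 0; 0 1/3 0; 0 0 1]
M⁻¹ · (-5/2, 6)ᵀ = (5/4, 2)ᵀ

p = (5/4, 2)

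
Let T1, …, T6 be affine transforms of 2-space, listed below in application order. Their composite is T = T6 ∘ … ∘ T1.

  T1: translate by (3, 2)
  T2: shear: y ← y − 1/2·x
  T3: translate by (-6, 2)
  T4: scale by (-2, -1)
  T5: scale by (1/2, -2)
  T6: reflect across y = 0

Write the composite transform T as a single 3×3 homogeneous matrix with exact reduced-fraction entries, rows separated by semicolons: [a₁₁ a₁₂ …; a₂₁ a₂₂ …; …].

T = [-1 0 3; 1 -2 -5; 0 0 1]

T1 = [1 0 3; 0 1 2; 0 0 1]
T2·T1 = [1 0 3; -1/2 1 1/2; 0 0 1]
T3·…·T1 = [1 0 -3; -1/2 1 5/2; 0 0 1]
T4·…·T1 = [-2 0 6; 1/2 -1 -5/2; 0 0 1]
T5·…·T1 = [-1 0 3; -1 2 5; 0 0 1]
T6·…·T1 = [-1 0 3; 1 -2 -5; 0 0 1]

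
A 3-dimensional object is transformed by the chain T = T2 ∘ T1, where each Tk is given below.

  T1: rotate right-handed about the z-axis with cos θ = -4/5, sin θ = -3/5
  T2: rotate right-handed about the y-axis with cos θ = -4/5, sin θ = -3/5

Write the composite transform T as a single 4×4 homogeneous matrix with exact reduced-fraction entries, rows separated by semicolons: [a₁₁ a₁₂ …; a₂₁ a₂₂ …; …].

T = [16/25 -12/25 -3/5 0; -3/5 -4/5 0 0; -12/25 9/25 -4/5 0; 0 0 0 1]

T1 = [-4/5 3/5 0 0; -3/5 -4/5 0 0; 0 0 1 0; 0 0 0 1]
T2·T1 = [16/25 -12/25 -3/5 0; -3/5 -4/5 0 0; -12/25 9/25 -4/5 0; 0 0 0 1]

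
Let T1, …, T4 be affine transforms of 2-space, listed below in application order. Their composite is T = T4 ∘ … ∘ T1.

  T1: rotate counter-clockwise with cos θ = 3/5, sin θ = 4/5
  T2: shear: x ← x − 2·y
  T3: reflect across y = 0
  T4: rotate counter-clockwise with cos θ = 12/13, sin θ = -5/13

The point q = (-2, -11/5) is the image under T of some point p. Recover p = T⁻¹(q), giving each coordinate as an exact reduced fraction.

p = (5, -2)

T1 = [3/5 -4/5 0; 4/5 3/5 0; 0 0 1]
T2·T1 = [-1 -2 0; 4/5 3/5 0; 0 0 1]
T3·…·T1 = [-1 -2 0; -4/5 -3/5 0; 0 0 1]
T4·…·T1 = [-16/13 -27/13 0; -23/65 14/65 0; 0 0 1]
det M = -1; M⁻¹ = [-14/65 -27/13 0; -23/65 16/13 0; 0 0 1]
M⁻¹ · (-2, -11/5)ᵀ = (5, -2)ᵀ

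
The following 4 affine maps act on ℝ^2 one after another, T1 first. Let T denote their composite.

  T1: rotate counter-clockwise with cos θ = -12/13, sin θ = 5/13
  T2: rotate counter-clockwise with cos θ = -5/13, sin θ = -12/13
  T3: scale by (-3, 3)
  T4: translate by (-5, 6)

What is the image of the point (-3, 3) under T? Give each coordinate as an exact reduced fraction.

T(p) = (1306/169, 1023/169)

T1 rotate counter-clockwise with cos θ = -12/13, sin θ = 5/13: (-3, 3) → (21/13, -51/13)
T2 rotate counter-clockwise with cos θ = -5/13, sin θ = -12/13: (21/13, -51/13) → (-717/169, 3/169)
T3 scale by (-3, 3): (-717/169, 3/169) → (2151/169, 9/169)
T4 translate by (-5, 6): (2151/169, 9/169) → (1306/169, 1023/169)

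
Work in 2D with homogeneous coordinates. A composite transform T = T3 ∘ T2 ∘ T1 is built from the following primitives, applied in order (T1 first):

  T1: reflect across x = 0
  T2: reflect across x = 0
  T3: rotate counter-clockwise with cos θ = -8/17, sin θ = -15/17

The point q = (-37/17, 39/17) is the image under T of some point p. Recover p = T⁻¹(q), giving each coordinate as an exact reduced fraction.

p = (-1, -3)

T1 = [-1 0 0; 0 1 0; 0 0 1]
T2·T1 = [1 0 0; 0 1 0; 0 0 1]
T3·…·T1 = [-8/17 15/17 0; -15/17 -8/17 0; 0 0 1]
det M = 1; M⁻¹ = [-8/17 -15/17 0; 15/17 -8/17 0; 0 0 1]
M⁻¹ · (-37/17, 39/17)ᵀ = (-1, -3)ᵀ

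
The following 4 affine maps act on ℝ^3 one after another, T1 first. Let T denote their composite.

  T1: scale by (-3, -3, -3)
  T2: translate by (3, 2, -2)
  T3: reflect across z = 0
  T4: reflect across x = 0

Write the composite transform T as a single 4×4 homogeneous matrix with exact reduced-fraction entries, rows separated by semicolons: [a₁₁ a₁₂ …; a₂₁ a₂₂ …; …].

T1 = [-3 0 0 0; 0 -3 0 0; 0 0 -3 0; 0 0 0 1]
T2·T1 = [-3 0 0 3; 0 -3 0 2; 0 0 -3 -2; 0 0 0 1]
T3·…·T1 = [-3 0 0 3; 0 -3 0 2; 0 0 3 2; 0 0 0 1]
T4·…·T1 = [3 0 0 -3; 0 -3 0 2; 0 0 3 2; 0 0 0 1]

T = [3 0 0 -3; 0 -3 0 2; 0 0 3 2; 0 0 0 1]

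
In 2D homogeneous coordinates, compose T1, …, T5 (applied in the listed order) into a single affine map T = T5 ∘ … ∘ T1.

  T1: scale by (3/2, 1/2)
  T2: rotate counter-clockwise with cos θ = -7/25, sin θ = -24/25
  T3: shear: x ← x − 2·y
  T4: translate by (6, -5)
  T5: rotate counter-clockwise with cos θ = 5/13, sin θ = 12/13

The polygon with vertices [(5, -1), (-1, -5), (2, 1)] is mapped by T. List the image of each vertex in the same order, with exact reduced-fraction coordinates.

T1 scale by (3/2, 1/2): (5, -1) → (15/2, -1/2); (-1, -5) → (-3/2, -5/2); (2, 1) → (3, 1/2)
T2 rotate counter-clockwise with cos θ = -7/25, sin θ = -24/25: (15/2, -1/2) → (-129/50, -353/50); (-3/2, -5/2) → (-99/50, 107/50); (3, 1/2) → (-9/25, -151/50)
T3 shear: x ← x − 2·y: (-129/50, -353/50) → (577/50, -353/50); (-99/50, 107/50) → (-313/50, 107/50); (-9/25, -151/50) → (142/25, -151/50)
T4 translate by (6, -5): (577/50, -353/50) → (877/50, -603/50); (-313/50, 107/50) → (-13/50, -143/50); (142/25, -151/50) → (292/25, -401/50)
T5 rotate counter-clockwise with cos θ = 5/13, sin θ = 12/13: (877/50, -603/50) → (11621/650, 7509/650); (-13/50, -143/50) → (127/50, -67/50); (292/25, -401/50) → (3866/325, 5003/650)

image vertices: (11621/650, 7509/650), (127/50, -67/50), (3866/325, 5003/650)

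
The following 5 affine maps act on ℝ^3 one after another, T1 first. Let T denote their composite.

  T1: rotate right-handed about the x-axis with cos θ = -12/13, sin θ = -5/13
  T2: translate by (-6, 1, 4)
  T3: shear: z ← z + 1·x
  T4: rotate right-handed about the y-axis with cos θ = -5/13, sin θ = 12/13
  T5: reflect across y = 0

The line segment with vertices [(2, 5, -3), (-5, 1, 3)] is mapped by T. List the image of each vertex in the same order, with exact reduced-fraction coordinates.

image vertices: (392/169, 62/13, 569/169), (-869/169, -16/13, 2376/169)

T1 rotate right-handed about the x-axis with cos θ = -12/13, sin θ = -5/13: (2, 5, -3) → (2, -75/13, 11/13); (-5, 1, 3) → (-5, 3/13, -41/13)
T2 translate by (-6, 1, 4): (2, -75/13, 11/13) → (-4, -62/13, 63/13); (-5, 3/13, -41/13) → (-11, 16/13, 11/13)
T3 shear: z ← z + 1·x: (-4, -62/13, 63/13) → (-4, -62/13, 11/13); (-11, 16/13, 11/13) → (-11, 16/13, -132/13)
T4 rotate right-handed about the y-axis with cos θ = -5/13, sin θ = 12/13: (-4, -62/13, 11/13) → (392/169, -62/13, 569/169); (-11, 16/13, -132/13) → (-869/169, 16/13, 2376/169)
T5 reflect across y = 0: (392/169, -62/13, 569/169) → (392/169, 62/13, 569/169); (-869/169, 16/13, 2376/169) → (-869/169, -16/13, 2376/169)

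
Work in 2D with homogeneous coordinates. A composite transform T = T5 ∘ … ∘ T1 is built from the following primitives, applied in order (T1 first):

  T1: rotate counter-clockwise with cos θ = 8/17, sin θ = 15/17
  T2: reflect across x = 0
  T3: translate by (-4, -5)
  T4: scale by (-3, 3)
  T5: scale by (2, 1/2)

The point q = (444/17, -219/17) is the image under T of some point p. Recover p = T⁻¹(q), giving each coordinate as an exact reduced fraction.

T1 = [8/17 -15/17 0; 15/17 8/17 0; 0 0 1]
T2·T1 = [-8/17 15/17 0; 15/17 8/17 0; 0 0 1]
T3·…·T1 = [-8/17 15/17 -4; 15/17 8/17 -5; 0 0 1]
T4·…·T1 = [24/17 -45/17 12; 45/17 24/17 -15; 0 0 1]
T5·…·T1 = [48/17 -90/17 24; 45/34 12/17 -15/2; 0 0 1]
det M = 9; M⁻¹ = [4/51 10/17 43/17; -5/34 16/51 100/17; 0 0 1]
M⁻¹ · (444/17, -219/17)ᵀ = (-3, -2)ᵀ

p = (-3, -2)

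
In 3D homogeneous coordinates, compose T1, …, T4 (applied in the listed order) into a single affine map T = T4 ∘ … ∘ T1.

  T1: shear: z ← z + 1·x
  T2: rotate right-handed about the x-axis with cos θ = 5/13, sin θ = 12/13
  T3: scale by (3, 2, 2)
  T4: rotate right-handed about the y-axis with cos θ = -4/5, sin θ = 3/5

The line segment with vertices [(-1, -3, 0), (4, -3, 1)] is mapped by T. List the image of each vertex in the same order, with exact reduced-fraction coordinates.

T1 shear: z ← z + 1·x: (-1, -3, 0) → (-1, -3, -1); (4, -3, 1) → (4, -3, 5)
T2 rotate right-handed about the x-axis with cos θ = 5/13, sin θ = 12/13: (-1, -3, -1) → (-1, -3/13, -41/13); (4, -3, 5) → (4, -75/13, -11/13)
T3 scale by (3, 2, 2): (-1, -3/13, -41/13) → (-3, -6/13, -82/13); (4, -75/13, -11/13) → (12, -150/13, -22/13)
T4 rotate right-handed about the y-axis with cos θ = -4/5, sin θ = 3/5: (-3, -6/13, -82/13) → (-18/13, -6/13, 89/13); (12, -150/13, -22/13) → (-138/13, -150/13, -76/13)

image vertices: (-18/13, -6/13, 89/13), (-138/13, -150/13, -76/13)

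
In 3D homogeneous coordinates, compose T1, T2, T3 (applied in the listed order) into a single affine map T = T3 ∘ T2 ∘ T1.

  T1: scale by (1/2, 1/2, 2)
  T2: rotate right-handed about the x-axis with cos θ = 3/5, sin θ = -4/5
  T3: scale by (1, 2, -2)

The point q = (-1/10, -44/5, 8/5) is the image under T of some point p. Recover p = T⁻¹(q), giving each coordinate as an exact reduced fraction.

p = (-1/5, -4, -2)

T1 = [1/2 0 0 0; 0 1/2 0 0; 0 0 2 0; 0 0 0 1]
T2·T1 = [1/2 0 0 0; 0 3/10 8/5 0; 0 -2/5 6/5 0; 0 0 0 1]
T3·…·T1 = [1/2 0 0 0; 0 3/5 16/5 0; 0 4/5 -12/5 0; 0 0 0 1]
det M = -2; M⁻¹ = [2 0 0 0; 0 3/5 4/5 0; 0 1/5 -3/20 0; 0 0 0 1]
M⁻¹ · (-1/10, -44/5, 8/5)ᵀ = (-1/5, -4, -2)ᵀ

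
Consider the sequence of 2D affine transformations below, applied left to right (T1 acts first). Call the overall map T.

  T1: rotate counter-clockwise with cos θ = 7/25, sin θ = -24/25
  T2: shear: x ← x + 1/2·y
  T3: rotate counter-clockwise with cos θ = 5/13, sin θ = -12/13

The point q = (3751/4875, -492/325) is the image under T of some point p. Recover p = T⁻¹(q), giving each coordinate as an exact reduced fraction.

T1 = [7/25 24/25 0; -24/25 7/25 0; 0 0 1]
T2·T1 = [-1/5 11/10 0; -24/25 7/25 0; 0 0 1]
T3·…·T1 = [-313/325 443/650 0; -12/65 -59/65 0; 0 0 1]
det M = 1; M⁻¹ = [-59/65 -443/650 0; 12/65 -313/325 0; 0 0 1]
M⁻¹ · (3751/4875, -492/325)ᵀ = (1/3, 8/5)ᵀ

p = (1/3, 8/5)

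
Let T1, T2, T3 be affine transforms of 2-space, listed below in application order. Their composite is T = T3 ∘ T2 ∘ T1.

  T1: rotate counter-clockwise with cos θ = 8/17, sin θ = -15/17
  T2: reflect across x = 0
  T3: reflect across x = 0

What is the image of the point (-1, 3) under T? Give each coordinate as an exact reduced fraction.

T(p) = (37/17, 39/17)

T1 rotate counter-clockwise with cos θ = 8/17, sin θ = -15/17: (-1, 3) → (37/17, 39/17)
T2 reflect across x = 0: (37/17, 39/17) → (-37/17, 39/17)
T3 reflect across x = 0: (-37/17, 39/17) → (37/17, 39/17)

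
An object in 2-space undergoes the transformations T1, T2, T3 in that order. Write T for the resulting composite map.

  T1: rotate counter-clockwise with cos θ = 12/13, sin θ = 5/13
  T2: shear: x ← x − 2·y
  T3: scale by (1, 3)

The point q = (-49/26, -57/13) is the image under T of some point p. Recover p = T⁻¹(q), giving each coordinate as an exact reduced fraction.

T1 = [12/13 -5/13 0; 5/13 12/13 0; 0 0 1]
T2·T1 = [2/13 -29/13 0; 5/13 12/13 0; 0 0 1]
T3·…·T1 = [2/13 -29/13 0; 15/13 36/13 0; 0 0 1]
det M = 3; M⁻¹ = [12/13 29/39 0; -5/13 2/39 0; 0 0 1]
M⁻¹ · (-49/26, -57/13)ᵀ = (-5, 1/2)ᵀ

p = (-5, 1/2)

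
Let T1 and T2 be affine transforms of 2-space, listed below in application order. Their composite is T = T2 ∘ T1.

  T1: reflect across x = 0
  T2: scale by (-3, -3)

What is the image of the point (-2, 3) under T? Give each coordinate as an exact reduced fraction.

T1 reflect across x = 0: (-2, 3) → (2, 3)
T2 scale by (-3, -3): (2, 3) → (-6, -9)

T(p) = (-6, -9)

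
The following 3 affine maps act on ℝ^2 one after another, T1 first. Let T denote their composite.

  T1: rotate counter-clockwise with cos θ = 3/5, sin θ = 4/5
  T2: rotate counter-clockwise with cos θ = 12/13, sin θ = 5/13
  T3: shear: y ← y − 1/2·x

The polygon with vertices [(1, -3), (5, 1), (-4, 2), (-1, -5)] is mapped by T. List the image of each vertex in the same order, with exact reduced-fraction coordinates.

T1 rotate counter-clockwise with cos θ = 3/5, sin θ = 4/5: (1, -3) → (3, -1); (5, 1) → (11/5, 23/5); (-4, 2) → (-4, -2); (-1, -5) → (17/5, -19/5)
T2 rotate counter-clockwise with cos θ = 12/13, sin θ = 5/13: (3, -1) → (41/13, 3/13); (11/5, 23/5) → (17/65, 331/65); (-4, -2) → (-38/13, -44/13); (17/5, -19/5) → (23/5, -11/5)
T3 shear: y ← y − 1/2·x: (41/13, 3/13) → (41/13, -35/26); (17/65, 331/65) → (17/65, 129/26); (-38/13, -44/13) → (-38/13, -25/13); (23/5, -11/5) → (23/5, -9/2)

image vertices: (41/13, -35/26), (17/65, 129/26), (-38/13, -25/13), (23/5, -9/2)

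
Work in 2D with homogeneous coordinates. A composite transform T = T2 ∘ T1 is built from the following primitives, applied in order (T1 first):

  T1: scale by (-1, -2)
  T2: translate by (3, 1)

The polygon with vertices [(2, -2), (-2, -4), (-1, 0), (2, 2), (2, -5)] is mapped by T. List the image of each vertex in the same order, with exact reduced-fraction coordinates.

T1 scale by (-1, -2): (2, -2) → (-2, 4); (-2, -4) → (2, 8); (-1, 0) → (1, 0); (2, 2) → (-2, -4); (2, -5) → (-2, 10)
T2 translate by (3, 1): (-2, 4) → (1, 5); (2, 8) → (5, 9); (1, 0) → (4, 1); (-2, -4) → (1, -3); (-2, 10) → (1, 11)

image vertices: (1, 5), (5, 9), (4, 1), (1, -3), (1, 11)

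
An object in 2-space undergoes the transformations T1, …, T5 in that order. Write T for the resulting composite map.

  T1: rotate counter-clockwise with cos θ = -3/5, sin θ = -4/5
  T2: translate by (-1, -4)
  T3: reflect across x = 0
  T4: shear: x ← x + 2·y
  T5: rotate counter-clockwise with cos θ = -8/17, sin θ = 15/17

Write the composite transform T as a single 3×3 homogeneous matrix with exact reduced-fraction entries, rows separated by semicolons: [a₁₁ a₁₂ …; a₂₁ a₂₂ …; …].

T = [20/17 25/17 116/17; -43/85 -126/85 -73/17; 0 0 1]

T1 = [-3/5 4/5 0; -4/5 -3/5 0; 0 0 1]
T2·T1 = [-3/5 4/5 -1; -4/5 -3/5 -4; 0 0 1]
T3·…·T1 = [3/5 -4/5 1; -4/5 -3/5 -4; 0 0 1]
T4·…·T1 = [-1 -2 -7; -4/5 -3/5 -4; 0 0 1]
T5·…·T1 = [20/17 25/17 116/17; -43/85 -126/85 -73/17; 0 0 1]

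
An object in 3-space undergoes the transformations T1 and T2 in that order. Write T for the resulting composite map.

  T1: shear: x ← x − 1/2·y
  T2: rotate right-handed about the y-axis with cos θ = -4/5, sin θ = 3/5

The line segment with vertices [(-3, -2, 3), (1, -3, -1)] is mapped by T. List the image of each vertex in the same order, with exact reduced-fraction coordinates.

T1 shear: x ← x − 1/2·y: (-3, -2, 3) → (-2, -2, 3); (1, -3, -1) → (5/2, -3, -1)
T2 rotate right-handed about the y-axis with cos θ = -4/5, sin θ = 3/5: (-2, -2, 3) → (17/5, -2, -6/5); (5/2, -3, -1) → (-13/5, -3, -7/10)

image vertices: (17/5, -2, -6/5), (-13/5, -3, -7/10)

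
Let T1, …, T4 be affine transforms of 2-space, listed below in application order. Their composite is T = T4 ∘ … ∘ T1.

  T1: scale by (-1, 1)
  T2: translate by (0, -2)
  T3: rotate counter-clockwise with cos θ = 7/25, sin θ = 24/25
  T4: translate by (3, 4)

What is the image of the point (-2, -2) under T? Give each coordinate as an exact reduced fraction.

T1 scale by (-1, 1): (-2, -2) → (2, -2)
T2 translate by (0, -2): (2, -2) → (2, -4)
T3 rotate counter-clockwise with cos θ = 7/25, sin θ = 24/25: (2, -4) → (22/5, 4/5)
T4 translate by (3, 4): (22/5, 4/5) → (37/5, 24/5)

T(p) = (37/5, 24/5)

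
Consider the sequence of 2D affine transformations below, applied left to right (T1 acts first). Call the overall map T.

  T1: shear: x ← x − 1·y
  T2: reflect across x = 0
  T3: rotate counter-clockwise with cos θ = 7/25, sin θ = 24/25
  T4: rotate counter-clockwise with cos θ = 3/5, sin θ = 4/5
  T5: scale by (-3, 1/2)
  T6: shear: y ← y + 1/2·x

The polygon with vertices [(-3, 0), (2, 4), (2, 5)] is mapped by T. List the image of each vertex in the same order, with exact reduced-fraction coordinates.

image vertices: (27/5, 39/10), (66/5, 31/5), (87/5, 42/5)

T1 shear: x ← x − 1·y: (-3, 0) → (-3, 0); (2, 4) → (-2, 4); (2, 5) → (-3, 5)
T2 reflect across x = 0: (-3, 0) → (3, 0); (-2, 4) → (2, 4); (-3, 5) → (3, 5)
T3 rotate counter-clockwise with cos θ = 7/25, sin θ = 24/25: (3, 0) → (21/25, 72/25); (2, 4) → (-82/25, 76/25); (3, 5) → (-99/25, 107/25)
T4 rotate counter-clockwise with cos θ = 3/5, sin θ = 4/5: (21/25, 72/25) → (-9/5, 12/5); (-82/25, 76/25) → (-22/5, -4/5); (-99/25, 107/25) → (-29/5, -3/5)
T5 scale by (-3, 1/2): (-9/5, 12/5) → (27/5, 6/5); (-22/5, -4/5) → (66/5, -2/5); (-29/5, -3/5) → (87/5, -3/10)
T6 shear: y ← y + 1/2·x: (27/5, 6/5) → (27/5, 39/10); (66/5, -2/5) → (66/5, 31/5); (87/5, -3/10) → (87/5, 42/5)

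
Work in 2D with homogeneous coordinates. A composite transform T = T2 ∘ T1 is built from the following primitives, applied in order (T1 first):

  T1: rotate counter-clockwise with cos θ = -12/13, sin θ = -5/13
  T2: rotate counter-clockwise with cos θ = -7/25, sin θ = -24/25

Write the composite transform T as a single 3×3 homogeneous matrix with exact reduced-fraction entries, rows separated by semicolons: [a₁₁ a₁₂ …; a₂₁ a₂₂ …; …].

T = [-36/325 -323/325 0; 323/325 -36/325 0; 0 0 1]

T1 = [-12/13 5/13 0; -5/13 -12/13 0; 0 0 1]
T2·T1 = [-36/325 -323/325 0; 323/325 -36/325 0; 0 0 1]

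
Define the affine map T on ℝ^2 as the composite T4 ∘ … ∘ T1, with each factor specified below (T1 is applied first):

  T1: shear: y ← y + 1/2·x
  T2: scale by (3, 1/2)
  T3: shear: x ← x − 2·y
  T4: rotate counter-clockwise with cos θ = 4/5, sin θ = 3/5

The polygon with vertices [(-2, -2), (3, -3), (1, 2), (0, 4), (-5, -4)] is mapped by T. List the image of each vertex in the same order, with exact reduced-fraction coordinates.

T1 shear: y ← y + 1/2·x: (-2, -2) → (-2, -3); (3, -3) → (3, -3/2); (1, 2) → (1, 5/2); (0, 4) → (0, 4); (-5, -4) → (-5, -13/2)
T2 scale by (3, 1/2): (-2, -3) → (-6, -3/2); (3, -3/2) → (9, -3/4); (1, 5/2) → (3, 5/4); (0, 4) → (0, 2); (-5, -13/2) → (-15, -13/4)
T3 shear: x ← x − 2·y: (-6, -3/2) → (-3, -3/2); (9, -3/4) → (21/2, -3/4); (3, 5/4) → (1/2, 5/4); (0, 2) → (-4, 2); (-15, -13/4) → (-17/2, -13/4)
T4 rotate counter-clockwise with cos θ = 4/5, sin θ = 3/5: (-3, -3/2) → (-3/2, -3); (21/2, -3/4) → (177/20, 57/10); (1/2, 5/4) → (-7/20, 13/10); (-4, 2) → (-22/5, -4/5); (-17/2, -13/4) → (-97/20, -77/10)

image vertices: (-3/2, -3), (177/20, 57/10), (-7/20, 13/10), (-22/5, -4/5), (-97/20, -77/10)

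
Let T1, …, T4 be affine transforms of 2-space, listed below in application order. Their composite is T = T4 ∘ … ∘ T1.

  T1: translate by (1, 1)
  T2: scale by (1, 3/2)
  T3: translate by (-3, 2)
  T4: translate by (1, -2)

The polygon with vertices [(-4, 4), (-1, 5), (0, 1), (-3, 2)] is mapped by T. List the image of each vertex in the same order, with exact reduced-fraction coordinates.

T1 translate by (1, 1): (-4, 4) → (-3, 5); (-1, 5) → (0, 6); (0, 1) → (1, 2); (-3, 2) → (-2, 3)
T2 scale by (1, 3/2): (-3, 5) → (-3, 15/2); (0, 6) → (0, 9); (1, 2) → (1, 3); (-2, 3) → (-2, 9/2)
T3 translate by (-3, 2): (-3, 15/2) → (-6, 19/2); (0, 9) → (-3, 11); (1, 3) → (-2, 5); (-2, 9/2) → (-5, 13/2)
T4 translate by (1, -2): (-6, 19/2) → (-5, 15/2); (-3, 11) → (-2, 9); (-2, 5) → (-1, 3); (-5, 13/2) → (-4, 9/2)

image vertices: (-5, 15/2), (-2, 9), (-1, 3), (-4, 9/2)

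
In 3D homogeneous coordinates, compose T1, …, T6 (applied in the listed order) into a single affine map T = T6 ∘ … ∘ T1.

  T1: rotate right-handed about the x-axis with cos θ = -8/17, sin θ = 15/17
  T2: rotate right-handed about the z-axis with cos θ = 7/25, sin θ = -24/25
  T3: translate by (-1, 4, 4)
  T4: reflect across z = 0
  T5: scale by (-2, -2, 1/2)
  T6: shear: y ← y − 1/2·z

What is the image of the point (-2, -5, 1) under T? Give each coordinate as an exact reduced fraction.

T1 rotate right-handed about the x-axis with cos θ = -8/17, sin θ = 15/17: (-2, -5, 1) → (-2, 25/17, -83/17)
T2 rotate right-handed about the z-axis with cos θ = 7/25, sin θ = -24/25: (-2, 25/17, -83/17) → (362/425, 991/425, -83/17)
T3 translate by (-1, 4, 4): (362/425, 991/425, -83/17) → (-63/425, 2691/425, -15/17)
T4 reflect across z = 0: (-63/425, 2691/425, -15/17) → (-63/425, 2691/425, 15/17)
T5 scale by (-2, -2, 1/2): (-63/425, 2691/425, 15/17) → (126/425, -5382/425, 15/34)
T6 shear: y ← y − 1/2·z: (126/425, -5382/425, 15/34) → (126/425, -21903/1700, 15/34)

T(p) = (126/425, -21903/1700, 15/34)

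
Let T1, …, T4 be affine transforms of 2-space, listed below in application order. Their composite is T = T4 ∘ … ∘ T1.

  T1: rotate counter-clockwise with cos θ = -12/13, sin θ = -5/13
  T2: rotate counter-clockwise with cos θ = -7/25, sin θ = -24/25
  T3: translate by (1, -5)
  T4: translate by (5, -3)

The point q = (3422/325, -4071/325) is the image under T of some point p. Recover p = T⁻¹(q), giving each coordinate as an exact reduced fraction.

p = (-5, -4)

T1 = [-12/13 5/13 0; -5/13 -12/13 0; 0 0 1]
T2·T1 = [-36/325 -323/325 0; 323/325 -36/325 0; 0 0 1]
T3·…·T1 = [-36/325 -323/325 1; 323/325 -36/325 -5; 0 0 1]
T4·…·T1 = [-36/325 -323/325 6; 323/325 -36/325 -8; 0 0 1]
det M = 1; M⁻¹ = [-36/325 323/325 112/13; -323/325 -36/325 66/13; 0 0 1]
M⁻¹ · (3422/325, -4071/325)ᵀ = (-5, -4)ᵀ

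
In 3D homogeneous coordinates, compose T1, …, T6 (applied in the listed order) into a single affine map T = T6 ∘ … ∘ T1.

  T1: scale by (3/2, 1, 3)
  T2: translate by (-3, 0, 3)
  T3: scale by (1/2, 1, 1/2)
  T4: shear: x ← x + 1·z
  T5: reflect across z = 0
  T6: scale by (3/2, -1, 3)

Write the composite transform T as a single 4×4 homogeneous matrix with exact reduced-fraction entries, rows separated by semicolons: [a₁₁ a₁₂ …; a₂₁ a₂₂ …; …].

T = [9/8 0 9/4 0; 0 -1 0 0; 0 0 -9/2 -9/2; 0 0 0 1]

T1 = [3/2 0 0 0; 0 1 0 0; 0 0 3 0; 0 0 0 1]
T2·T1 = [3/2 0 0 -3; 0 1 0 0; 0 0 3 3; 0 0 0 1]
T3·…·T1 = [3/4 0 0 -3/2; 0 1 0 0; 0 0 3/2 3/2; 0 0 0 1]
T4·…·T1 = [3/4 0 3/2 0; 0 1 0 0; 0 0 3/2 3/2; 0 0 0 1]
T5·…·T1 = [3/4 0 3/2 0; 0 1 0 0; 0 0 -3/2 -3/2; 0 0 0 1]
T6·…·T1 = [9/8 0 9/4 0; 0 -1 0 0; 0 0 -9/2 -9/2; 0 0 0 1]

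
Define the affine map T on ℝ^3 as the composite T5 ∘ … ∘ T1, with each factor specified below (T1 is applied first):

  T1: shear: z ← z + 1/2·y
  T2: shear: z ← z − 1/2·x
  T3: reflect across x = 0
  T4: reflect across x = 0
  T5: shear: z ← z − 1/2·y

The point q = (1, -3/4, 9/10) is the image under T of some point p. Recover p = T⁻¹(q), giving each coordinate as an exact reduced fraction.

T1 = [1 0 0 0; 0 1 0 0; 0 1/2 1 0; 0 0 0 1]
T2·T1 = [1 0 0 0; 0 1 0 0; -1/2 1/2 1 0; 0 0 0 1]
T3·…·T1 = [-1 0 0 0; 0 1 0 0; -1/2 1/2 1 0; 0 0 0 1]
T4·…·T1 = [1 0 0 0; 0 1 0 0; -1/2 1/2 1 0; 0 0 0 1]
T5·…·T1 = [1 0 0 0; 0 1 0 0; -1/2 0 1 0; 0 0 0 1]
det M = 1; M⁻¹ = [1 0 0 0; 0 1 0 0; 1/2 0 1 0; 0 0 0 1]
M⁻¹ · (1, -3/4, 9/10)ᵀ = (1, -3/4, 7/5)ᵀ

p = (1, -3/4, 7/5)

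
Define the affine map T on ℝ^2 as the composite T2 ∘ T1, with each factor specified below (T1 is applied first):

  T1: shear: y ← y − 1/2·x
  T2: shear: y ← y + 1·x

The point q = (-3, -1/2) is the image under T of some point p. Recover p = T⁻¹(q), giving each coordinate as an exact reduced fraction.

p = (-3, 1)

T1 = [1 0 0; -1/2 1 0; 0 0 1]
T2·T1 = [1 0 0; 1/2 1 0; 0 0 1]
det M = 1; M⁻¹ = [1 0 0; -1/2 1 0; 0 0 1]
M⁻¹ · (-3, -1/2)ᵀ = (-3, 1)ᵀ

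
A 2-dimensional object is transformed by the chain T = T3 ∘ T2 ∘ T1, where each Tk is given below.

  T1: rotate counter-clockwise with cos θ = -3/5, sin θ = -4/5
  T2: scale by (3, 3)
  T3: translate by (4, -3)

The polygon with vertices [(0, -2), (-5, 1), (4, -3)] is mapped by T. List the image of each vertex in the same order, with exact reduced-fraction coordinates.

image vertices: (-4/5, 3/5), (77/5, 36/5), (-52/5, -36/5)

T1 rotate counter-clockwise with cos θ = -3/5, sin θ = -4/5: (0, -2) → (-8/5, 6/5); (-5, 1) → (19/5, 17/5); (4, -3) → (-24/5, -7/5)
T2 scale by (3, 3): (-8/5, 6/5) → (-24/5, 18/5); (19/5, 17/5) → (57/5, 51/5); (-24/5, -7/5) → (-72/5, -21/5)
T3 translate by (4, -3): (-24/5, 18/5) → (-4/5, 3/5); (57/5, 51/5) → (77/5, 36/5); (-72/5, -21/5) → (-52/5, -36/5)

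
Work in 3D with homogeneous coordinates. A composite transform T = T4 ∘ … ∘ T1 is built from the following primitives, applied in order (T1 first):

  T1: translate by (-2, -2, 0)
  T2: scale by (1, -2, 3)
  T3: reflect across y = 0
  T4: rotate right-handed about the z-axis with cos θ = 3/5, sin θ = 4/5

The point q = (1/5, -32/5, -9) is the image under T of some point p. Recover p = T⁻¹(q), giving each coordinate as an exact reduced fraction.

p = (-3, 0, -3)

T1 = [1 0 0 -2; 0 1 0 -2; 0 0 1 0; 0 0 0 1]
T2·T1 = [1 0 0 -2; 0 -2 0 4; 0 0 3 0; 0 0 0 1]
T3·…·T1 = [1 0 0 -2; 0 2 0 -4; 0 0 3 0; 0 0 0 1]
T4·…·T1 = [3/5 -8/5 0 2; 4/5 6/5 0 -4; 0 0 3 0; 0 0 0 1]
det M = 6; M⁻¹ = [3/5 4/5 0 2; -2/5 3/10 0 2; 0 0 1/3 0; 0 0 0 1]
M⁻¹ · (1/5, -32/5, -9)ᵀ = (-3, 0, -3)ᵀ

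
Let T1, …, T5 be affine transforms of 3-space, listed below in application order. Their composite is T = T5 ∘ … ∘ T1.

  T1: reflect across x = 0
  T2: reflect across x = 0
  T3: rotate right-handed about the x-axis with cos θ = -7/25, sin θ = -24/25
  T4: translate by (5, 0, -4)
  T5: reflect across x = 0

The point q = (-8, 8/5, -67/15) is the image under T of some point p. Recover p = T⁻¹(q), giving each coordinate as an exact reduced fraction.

p = (3, 0, 5/3)

T1 = [-1 0 0 0; 0 1 0 0; 0 0 1 0; 0 0 0 1]
T2·T1 = [1 0 0 0; 0 1 0 0; 0 0 1 0; 0 0 0 1]
T3·…·T1 = [1 0 0 0; 0 -7/25 24/25 0; 0 -24/25 -7/25 0; 0 0 0 1]
T4·…·T1 = [1 0 0 5; 0 -7/25 24/25 0; 0 -24/25 -7/25 -4; 0 0 0 1]
T5·…·T1 = [-1 0 0 -5; 0 -7/25 24/25 0; 0 -24/25 -7/25 -4; 0 0 0 1]
det M = -1; M⁻¹ = [-1 0 0 -5; 0 -7/25 -24/25 -96/25; 0 24/25 -7/25 -28/25; 0 0 0 1]
M⁻¹ · (-8, 8/5, -67/15)ᵀ = (3, 0, 5/3)ᵀ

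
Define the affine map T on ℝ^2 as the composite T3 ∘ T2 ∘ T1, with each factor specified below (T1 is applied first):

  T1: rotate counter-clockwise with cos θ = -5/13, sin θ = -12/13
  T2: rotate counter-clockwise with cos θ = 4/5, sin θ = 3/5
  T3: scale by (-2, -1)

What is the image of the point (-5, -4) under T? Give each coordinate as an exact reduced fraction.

T(p) = (664/65, -251/65)

T1 rotate counter-clockwise with cos θ = -5/13, sin θ = -12/13: (-5, -4) → (-23/13, 80/13)
T2 rotate counter-clockwise with cos θ = 4/5, sin θ = 3/5: (-23/13, 80/13) → (-332/65, 251/65)
T3 scale by (-2, -1): (-332/65, 251/65) → (664/65, -251/65)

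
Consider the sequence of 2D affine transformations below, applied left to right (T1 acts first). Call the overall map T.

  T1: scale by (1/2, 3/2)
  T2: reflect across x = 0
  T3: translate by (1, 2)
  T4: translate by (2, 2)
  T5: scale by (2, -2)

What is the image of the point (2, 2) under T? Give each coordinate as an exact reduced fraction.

T(p) = (4, -14)

T1 scale by (1/2, 3/2): (2, 2) → (1, 3)
T2 reflect across x = 0: (1, 3) → (-1, 3)
T3 translate by (1, 2): (-1, 3) → (0, 5)
T4 translate by (2, 2): (0, 5) → (2, 7)
T5 scale by (2, -2): (2, 7) → (4, -14)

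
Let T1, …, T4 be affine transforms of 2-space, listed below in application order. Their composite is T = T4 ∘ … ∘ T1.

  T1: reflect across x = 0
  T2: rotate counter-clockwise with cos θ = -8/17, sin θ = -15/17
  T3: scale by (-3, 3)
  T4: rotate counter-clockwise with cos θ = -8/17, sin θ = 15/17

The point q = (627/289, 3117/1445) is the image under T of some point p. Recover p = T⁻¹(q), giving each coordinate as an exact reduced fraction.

T1 = [-1 0 0; 0 1 0; 0 0 1]
T2·T1 = [8/17 15/17 0; 15/17 -8/17 0; 0 0 1]
T3·…·T1 = [-24/17 -45/17 0; 45/17 -24/17 0; 0 0 1]
T4·…·T1 = [-483/289 720/289 0; -720/289 -483/289 0; 0 0 1]
det M = 9; M⁻¹ = [-161/867 -80/289 0; 80/289 -161/867 0; 0 0 1]
M⁻¹ · (627/289, 3117/1445)ᵀ = (-1, 1/5)ᵀ

p = (-1, 1/5)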